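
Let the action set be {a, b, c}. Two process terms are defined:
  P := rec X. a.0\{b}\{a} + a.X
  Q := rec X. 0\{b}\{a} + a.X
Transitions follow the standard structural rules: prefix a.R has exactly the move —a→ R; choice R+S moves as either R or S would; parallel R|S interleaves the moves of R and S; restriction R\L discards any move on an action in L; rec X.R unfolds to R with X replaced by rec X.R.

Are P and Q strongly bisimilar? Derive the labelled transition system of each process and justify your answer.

not bisimilar

Reachable graph of P (2 states):
  m0 = rec X. a.0\{b}\{a} + a.X has moves --a--▸ m0, --a--▸ m1
  m1 = 0\{b}\{a} has moves ∅
Reachable graph of Q (1 states):
  n0 = rec X. 0\{b}\{a} + a.X has moves --a--▸ n0
Bisimilarity quotient blocks:
  B0 = {m0}
  B1 = {m1}
  B2 = {n0}
m0 ∈ B0, n0 ∈ B2 → different blocks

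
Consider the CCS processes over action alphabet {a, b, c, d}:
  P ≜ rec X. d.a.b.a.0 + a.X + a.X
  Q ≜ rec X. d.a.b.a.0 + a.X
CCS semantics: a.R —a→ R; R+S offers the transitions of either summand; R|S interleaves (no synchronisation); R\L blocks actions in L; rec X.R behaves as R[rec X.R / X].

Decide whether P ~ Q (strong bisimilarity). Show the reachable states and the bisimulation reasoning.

P's transition system — 5 states:
  m0 = rec X. d.a.b.a.0 + a.X + a.X :: =a=> m0, =d=> m1
  m1 = a.b.a.0 :: =a=> m2
  m2 = b.a.0 :: =b=> m3
  m3 = a.0 :: =a=> m4
  m4 = 0 :: ·
Q's transition system — 5 states:
  n0 = rec X. d.a.b.a.0 + a.X :: =a=> n0, =d=> n1
  n1 = a.b.a.0 :: =a=> n2
  n2 = b.a.0 :: =b=> n3
  n3 = a.0 :: =a=> n4
  n4 = 0 :: ·
Coarsest stable partition (strong bisimilarity classes):
  B0 = {m0, n0}
  B1 = {m1, n1}
  B2 = {m2, n2}
  B3 = {m3, n3}
  B4 = {m4, n4}
m0 ∈ B0, n0 ∈ B0 → same block

bisimilar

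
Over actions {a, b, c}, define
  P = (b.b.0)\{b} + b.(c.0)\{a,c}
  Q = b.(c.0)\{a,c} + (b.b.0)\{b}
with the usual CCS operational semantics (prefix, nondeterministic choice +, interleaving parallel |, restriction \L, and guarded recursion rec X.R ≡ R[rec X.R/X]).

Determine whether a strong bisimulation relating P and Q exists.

P ~ Q

Reachable graph of P (2 states):
  p0 = (b.b.0)\{b} + b.(c.0)\{a,c} ⊢ =b=> p1
  p1 = (c.0)\{a,c} ⊢ stopped
Reachable graph of Q (2 states):
  q0 = b.(c.0)\{a,c} + (b.b.0)\{b} ⊢ =b=> q1
  q1 = (c.0)\{a,c} ⊢ stopped
Partition-refinement fixed point:
  B0 = {p0, q0}
  B1 = {p1, q1}
p0 ∈ B0, q0 ∈ B0 → same block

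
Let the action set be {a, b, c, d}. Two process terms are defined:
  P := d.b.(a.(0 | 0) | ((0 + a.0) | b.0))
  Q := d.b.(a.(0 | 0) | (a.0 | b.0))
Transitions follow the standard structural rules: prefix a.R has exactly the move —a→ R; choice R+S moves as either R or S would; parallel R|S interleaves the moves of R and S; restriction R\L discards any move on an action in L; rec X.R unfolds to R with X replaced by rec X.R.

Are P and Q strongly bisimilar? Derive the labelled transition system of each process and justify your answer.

Reachable graph of P (10 states):
  m0 = d.b.(a.(0 | 0) | ((0 + a.0) | b.0)) has moves =d=> m1
  m1 = b.(a.(0 | 0) | ((0 + a.0) | b.0)) has moves =b=> m2
  m2 = a.(0 | 0) | ((0 + a.0) | b.0) has moves =a=> m3, =a=> m4, =b=> m5
  m3 = 0 | 0 | ((0 + a.0) | b.0) has moves =a=> m6, =b=> m7
  m4 = a.(0 | 0) | (0 | b.0) has moves =a=> m6, =b=> m8
  m5 = a.(0 | 0) | ((0 + a.0) | 0) has moves =a=> m7, =a=> m8
  m6 = 0 | 0 | (0 | b.0) has moves =b=> m9
  m7 = 0 | 0 | ((0 + a.0) | 0) has moves =a=> m9
  m8 = a.(0 | 0) | (0 | 0) has moves =a=> m9
  m9 = 0 | 0 | (0 | 0) has moves ∅
Reachable graph of Q (10 states):
  n0 = d.b.(a.(0 | 0) | (a.0 | b.0)) has moves =d=> n1
  n1 = b.(a.(0 | 0) | (a.0 | b.0)) has moves =b=> n2
  n2 = a.(0 | 0) | (a.0 | b.0) has moves =a=> n3, =a=> n4, =b=> n5
  n3 = 0 | 0 | (a.0 | b.0) has moves =a=> n6, =b=> n7
  n4 = a.(0 | 0) | (0 | b.0) has moves =a=> n6, =b=> n8
  n5 = a.(0 | 0) | (a.0 | 0) has moves =a=> n7, =a=> n8
  n6 = 0 | 0 | (0 | b.0) has moves =b=> n9
  n7 = 0 | 0 | (a.0 | 0) has moves =a=> n9
  n8 = a.(0 | 0) | (0 | 0) has moves =a=> n9
  n9 = 0 | 0 | (0 | 0) has moves ∅
Partition-refinement fixed point:
  B0 = {m0, n0}
  B1 = {m1, n1}
  B2 = {m2, n2}
  B3 = {m5, n5}
  B4 = {m7, m8, n7, n8}
  B5 = {m9, n9}
  B6 = {m3, m4, n3, n4}
  B7 = {m6, n6}
m0 ∈ B0, n0 ∈ B0 → same block

YES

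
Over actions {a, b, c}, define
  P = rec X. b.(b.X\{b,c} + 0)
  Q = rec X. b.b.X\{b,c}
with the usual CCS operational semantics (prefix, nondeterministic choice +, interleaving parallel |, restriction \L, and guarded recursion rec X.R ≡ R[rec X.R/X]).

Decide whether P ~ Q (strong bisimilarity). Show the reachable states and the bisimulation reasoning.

YES

P's transition system — 3 states:
  u0 = rec X. b.(b.X\{b,c} + 0) → ··b··> u1
  u1 = b.(rec X. b.(b.X\{b,c} + 0))\{b,c} + 0 → ··b··> u2
  u2 = (rec X. b.(b.X\{b,c} + 0))\{b,c} → (no moves)
Q's transition system — 3 states:
  v0 = rec X. b.b.X\{b,c} → ··b··> v1
  v1 = b.(rec X. b.b.X\{b,c})\{b,c} → ··b··> v2
  v2 = (rec X. b.b.X\{b,c})\{b,c} → (no moves)
Partition-refinement fixed point:
  B0 = {u0, v0}
  B1 = {u1, v1}
  B2 = {u2, v2}
u0 ∈ B0, v0 ∈ B0 → same block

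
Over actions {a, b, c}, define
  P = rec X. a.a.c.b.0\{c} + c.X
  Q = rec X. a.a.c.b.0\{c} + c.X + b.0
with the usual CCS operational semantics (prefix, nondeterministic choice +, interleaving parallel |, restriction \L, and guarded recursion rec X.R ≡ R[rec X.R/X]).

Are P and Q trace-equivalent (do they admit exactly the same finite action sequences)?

trace-distinct — witness ⟨b⟩

Reachable graph of P (5 states):
  p0 = rec X. a.a.c.b.0\{c} + c.X :: =a=> p1, =c=> p0
  p1 = a.c.b.0\{c} :: =a=> p2
  p2 = c.b.0\{c} :: =c=> p3
  p3 = b.0\{c} :: =b=> p4
  p4 = 0\{c} :: ·
Reachable graph of Q (6 states):
  q0 = rec X. a.a.c.b.0\{c} + c.X + b.0 :: =a=> q1, =b=> q2, =c=> q0
  q1 = a.c.b.0\{c} :: =a=> q3
  q2 = 0 :: ·
  q3 = c.b.0\{c} :: =c=> q4
  q4 = b.0\{c} :: =b=> q5
  q5 = 0\{c} :: ·
Trace ⟨b⟩ through Q, begin at {q0}:
  after b @ step 1: {q2}
  — Q admits the full trace.
Trace ⟨b⟩ through P, begin at {p0}:
  after b @ step 1: ∅ (P stuck)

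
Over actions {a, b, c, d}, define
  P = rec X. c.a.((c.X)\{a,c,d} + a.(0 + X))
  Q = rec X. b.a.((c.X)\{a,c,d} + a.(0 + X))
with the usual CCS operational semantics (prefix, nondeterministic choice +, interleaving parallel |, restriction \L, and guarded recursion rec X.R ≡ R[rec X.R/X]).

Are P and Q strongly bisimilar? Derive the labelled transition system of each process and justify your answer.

P's transition system — 4 states:
  m0 = rec X. c.a.((c.X)\{a,c,d} + a.(0 + X)) :: -c-> m1
  m1 = a.((c.(rec X. c.a.((c.X)\{a,c,d} + a.(0 + X))))\{a,c,d} + a.(0 + (rec X. c.a.((c.X)\{a,c,d} + a.(0 + X))))) :: -a-> m2
  m2 = (c.(rec X. c.a.((c.X)\{a,c,d} + a.(0 + X))))\{a,c,d} + a.(0 + (rec X. c.a.((c.X)\{a,c,d} + a.(0 + X)))) :: -a-> m3
  m3 = 0 + (rec X. c.a.((c.X)\{a,c,d} + a.(0 + X))) :: -c-> m1
Q's transition system — 4 states:
  n0 = rec X. b.a.((c.X)\{a,c,d} + a.(0 + X)) :: -b-> n1
  n1 = a.((c.(rec X. b.a.((c.X)\{a,c,d} + a.(0 + X))))\{a,c,d} + a.(0 + (rec X. b.a.((c.X)\{a,c,d} + a.(0 + X))))) :: -a-> n2
  n2 = (c.(rec X. b.a.((c.X)\{a,c,d} + a.(0 + X))))\{a,c,d} + a.(0 + (rec X. b.a.((c.X)\{a,c,d} + a.(0 + X)))) :: -a-> n3
  n3 = 0 + (rec X. b.a.((c.X)\{a,c,d} + a.(0 + X))) :: -b-> n1
Coarsest stable partition (strong bisimilarity classes):
  B0 = {m0, m3}
  B1 = {m1}
  B2 = {m2}
  B3 = {n0, n3}
  B4 = {n1}
  B5 = {n2}
m0 ∈ B0, n0 ∈ B3 → different blocks

NO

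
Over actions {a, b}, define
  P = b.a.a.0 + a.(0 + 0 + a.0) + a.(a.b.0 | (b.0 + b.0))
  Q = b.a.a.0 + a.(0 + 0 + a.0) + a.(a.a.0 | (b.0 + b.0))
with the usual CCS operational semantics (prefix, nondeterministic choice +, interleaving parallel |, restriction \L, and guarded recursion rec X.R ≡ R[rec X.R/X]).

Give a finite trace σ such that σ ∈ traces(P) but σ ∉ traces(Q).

aabb

Reachable graph of P (11 states):
  p0 = b.a.a.0 + a.(0 + 0 + a.0) + a.(a.b.0 | (b.0 + b.0)) | --a--▸ p1, --a--▸ p2, --b--▸ p3
  p1 = 0 + 0 + a.0 | --a--▸ p4
  p2 = a.b.0 | (b.0 + b.0) | --a--▸ p5, --b--▸ p6
  p3 = a.a.0 | --a--▸ p7
  p4 = 0 | deadlocked
  p5 = b.0 | (b.0 + b.0) | --b--▸ p8, --b--▸ p9
  p6 = a.b.0 | 0 | --a--▸ p9
  p7 = a.0 | --a--▸ p4
  p8 = 0 | (b.0 + b.0) | --b--▸ p10
  p9 = b.0 | 0 | --b--▸ p10
  p10 = 0 | 0 | deadlocked
Reachable graph of Q (11 states):
  q0 = b.a.a.0 + a.(0 + 0 + a.0) + a.(a.a.0 | (b.0 + b.0)) | --a--▸ q1, --a--▸ q2, --b--▸ q3
  q1 = 0 + 0 + a.0 | --a--▸ q4
  q2 = a.a.0 | (b.0 + b.0) | --a--▸ q5, --b--▸ q6
  q3 = a.a.0 | --a--▸ q7
  q4 = 0 | deadlocked
  q5 = a.0 | (b.0 + b.0) | --a--▸ q8, --b--▸ q9
  q6 = a.a.0 | 0 | --a--▸ q9
  q7 = a.0 | --a--▸ q4
  q8 = 0 | (b.0 + b.0) | --b--▸ q10
  q9 = a.0 | 0 | --a--▸ q10
  q10 = 0 | 0 | deadlocked
Run σ = ⟨aabb⟩ on P: start {p0}
  [1] a ⇒ {p1, p2}
  [2] a ⇒ {p4, p5}
  [3] b ⇒ {p8, p9}
  [4] b ⇒ {p10}
  ✓ P
Run σ = ⟨aabb⟩ on Q: start {q0}
  [1] a ⇒ {q1, q2}
  [2] a ⇒ {q4, q5}
  [3] b ⇒ {q9}
  [4] b ⇒ ∅ (Q stuck)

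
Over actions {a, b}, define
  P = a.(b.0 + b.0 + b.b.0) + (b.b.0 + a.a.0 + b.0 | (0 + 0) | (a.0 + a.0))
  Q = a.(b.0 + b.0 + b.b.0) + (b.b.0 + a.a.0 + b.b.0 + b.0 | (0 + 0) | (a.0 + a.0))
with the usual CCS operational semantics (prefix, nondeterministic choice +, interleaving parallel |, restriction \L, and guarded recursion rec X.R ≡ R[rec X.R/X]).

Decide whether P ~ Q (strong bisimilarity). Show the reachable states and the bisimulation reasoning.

LTS(P): 8 reachable states
  s0 = a.(b.0 + b.0 + b.b.0) + (b.b.0 + a.a.0 + b.0 | (0 + 0) | (a.0 + a.0)) has moves ··a··> s1, ··a··> s2, ··a··> s3, ··b··> s4, ··b··> s5
  s1 = a.0 has moves ··a··> s6
  s2 = b.0 + b.0 + b.b.0 has moves ··b··> s5, ··b··> s6
  s3 = b.0 | (0 + 0) | 0 has moves ··b··> s7
  s4 = 0 | (0 + 0) | (a.0 + a.0) has moves ··a··> s7
  s5 = b.0 has moves ··b··> s6
  s6 = 0 has moves ·
  s7 = 0 | (0 + 0) | 0 has moves ·
LTS(Q): 8 reachable states
  t0 = a.(b.0 + b.0 + b.b.0) + (b.b.0 + a.a.0 + b.b.0 + b.0 | (0 + 0) | (a.0 + a.0)) has moves ··a··> t1, ··a··> t2, ··a··> t3, ··b··> t4, ··b··> t5
  t1 = a.0 has moves ··a··> t6
  t2 = b.0 + b.0 + b.b.0 has moves ··b··> t5, ··b··> t6
  t3 = b.0 | (0 + 0) | 0 has moves ··b··> t7
  t4 = 0 | (0 + 0) | (a.0 + a.0) has moves ··a··> t7
  t5 = b.0 has moves ··b··> t6
  t6 = 0 has moves ·
  t7 = 0 | (0 + 0) | 0 has moves ·
Bisimilarity quotient blocks:
  B0 = {s0, t0}
  B1 = {s1, s4, t1, t4}
  B2 = {s6, s7, t6, t7}
  B3 = {s3, s5, t3, t5}
  B4 = {s2, t2}
s0 ∈ B0, t0 ∈ B0 → same block

P ~ Q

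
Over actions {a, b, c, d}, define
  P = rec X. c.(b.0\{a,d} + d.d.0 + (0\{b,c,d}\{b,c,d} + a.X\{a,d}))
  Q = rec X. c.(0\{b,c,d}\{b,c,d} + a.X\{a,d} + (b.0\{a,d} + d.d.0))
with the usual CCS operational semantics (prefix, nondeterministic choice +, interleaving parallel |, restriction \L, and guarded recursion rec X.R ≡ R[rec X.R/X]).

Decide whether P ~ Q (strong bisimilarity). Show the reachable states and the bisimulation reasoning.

YES

LTS(P): 8 reachable states
  p0 = rec X. c.(b.0\{a,d} + d.d.0 + (0\{b,c,d}\{b,c,d} + a.X\{a,d})) | —c→ p1
  p1 = b.0\{a,d} + d.d.0 + (0\{b,c,d}\{b,c,d} + a.(rec X. c.(b.0\{a,d} + d.d.0 + (0\{b,c,d}\{b,c,d} + a.X\{a,d})))\{a,d}) | —a→ p2, —b→ p3, —d→ p4
  p2 = (rec X. c.(b.0\{a,d} + d.d.0 + (0\{b,c,d}\{b,c,d} + a.X\{a,d})))\{a,d} | —c→ p5
  p3 = 0\{a,d} | (no moves)
  p4 = d.0 | —d→ p6
  p5 = (b.0\{a,d} + d.d.0 + (0\{b,c,d}\{b,c,d} + a.(rec X. c.(b.0\{a,d} + d.d.0 + (0\{b,c,d}\{b,c,d} + a.X\{a,d})))\{a,d}))\{a,d} | —b→ p7
  p6 = 0 | (no moves)
  p7 = 0\{a,d}\{a,d} | (no moves)
LTS(Q): 8 reachable states
  q0 = rec X. c.(0\{b,c,d}\{b,c,d} + a.X\{a,d} + (b.0\{a,d} + d.d.0)) | —c→ q1
  q1 = 0\{b,c,d}\{b,c,d} + a.(rec X. c.(0\{b,c,d}\{b,c,d} + a.X\{a,d} + (b.0\{a,d} + d.d.0)))\{a,d} + (b.0\{a,d} + d.d.0) | —a→ q2, —b→ q3, —d→ q4
  q2 = (rec X. c.(0\{b,c,d}\{b,c,d} + a.X\{a,d} + (b.0\{a,d} + d.d.0)))\{a,d} | —c→ q5
  q3 = 0\{a,d} | (no moves)
  q4 = d.0 | —d→ q6
  q5 = (0\{b,c,d}\{b,c,d} + a.(rec X. c.(0\{b,c,d}\{b,c,d} + a.X\{a,d} + (b.0\{a,d} + d.d.0)))\{a,d} + (b.0\{a,d} + d.d.0))\{a,d} | —b→ q7
  q6 = 0 | (no moves)
  q7 = 0\{a,d}\{a,d} | (no moves)
Coarsest stable partition (strong bisimilarity classes):
  B0 = {p0, q0}
  B1 = {p1, q1}
  B2 = {p2, q2}
  B3 = {p5, q5}
  B4 = {p3, p6, p7, q3, q6, q7}
  B5 = {p4, q4}
p0 ∈ B0, q0 ∈ B0 → same block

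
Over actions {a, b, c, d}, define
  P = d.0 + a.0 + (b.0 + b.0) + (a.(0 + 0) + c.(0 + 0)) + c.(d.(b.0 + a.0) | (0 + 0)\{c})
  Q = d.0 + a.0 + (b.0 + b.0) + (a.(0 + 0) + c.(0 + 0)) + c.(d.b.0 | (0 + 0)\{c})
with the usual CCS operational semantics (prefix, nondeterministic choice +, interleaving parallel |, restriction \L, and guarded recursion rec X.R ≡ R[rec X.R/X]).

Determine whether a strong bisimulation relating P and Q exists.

P's transition system — 6 states:
  s0 = d.0 + a.0 + (b.0 + b.0) + (a.(0 + 0) + c.(0 + 0)) + c.(d.(b.0 + a.0) | (0 + 0)\{c}) ⊢ —a→ s1, —a→ s2, —b→ s1, —c→ s2, —c→ s3, —d→ s1
  s1 = 0 ⊢ deadlocked
  s2 = 0 + 0 ⊢ deadlocked
  s3 = d.(b.0 + a.0) | (0 + 0)\{c} ⊢ —d→ s4
  s4 = (b.0 + a.0) | (0 + 0)\{c} ⊢ —a→ s5, —b→ s5
  s5 = 0 | (0 + 0)\{c} ⊢ deadlocked
Q's transition system — 6 states:
  t0 = d.0 + a.0 + (b.0 + b.0) + (a.(0 + 0) + c.(0 + 0)) + c.(d.b.0 | (0 + 0)\{c}) ⊢ —a→ t1, —a→ t2, —b→ t1, —c→ t2, —c→ t3, —d→ t1
  t1 = 0 ⊢ deadlocked
  t2 = 0 + 0 ⊢ deadlocked
  t3 = d.b.0 | (0 + 0)\{c} ⊢ —d→ t4
  t4 = b.0 | (0 + 0)\{c} ⊢ —b→ t5
  t5 = 0 | (0 + 0)\{c} ⊢ deadlocked
Coarsest stable partition (strong bisimilarity classes):
  B0 = {s0}
  B1 = {s1, s2, s5, t1, t2, t5}
  B2 = {s3}
  B3 = {s4}
  B4 = {t0}
  B5 = {t3}
  B6 = {t4}
s0 ∈ B0, t0 ∈ B4 → different blocks

NO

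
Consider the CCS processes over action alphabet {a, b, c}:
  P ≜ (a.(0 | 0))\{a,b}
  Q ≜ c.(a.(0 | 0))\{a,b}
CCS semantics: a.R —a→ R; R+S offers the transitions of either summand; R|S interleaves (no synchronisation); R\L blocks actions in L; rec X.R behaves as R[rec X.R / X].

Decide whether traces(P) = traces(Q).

traces(P) ≠ traces(Q) — witness ⟨c⟩

Reachable graph of P (1 states):
  p0 = (a.(0 | 0))\{a,b} → ·
Reachable graph of Q (2 states):
  q0 = c.(a.(0 | 0))\{a,b} → -c-> q1
  q1 = (a.(0 | 0))\{a,b} → ·
Trace ⟨c⟩ through Q, begin at {q0}:
  step 1 (c): {q1}
  ✓ Q
Trace ⟨c⟩ through P, begin at {p0}:
  step 1 (c): ∅  — P cannot continue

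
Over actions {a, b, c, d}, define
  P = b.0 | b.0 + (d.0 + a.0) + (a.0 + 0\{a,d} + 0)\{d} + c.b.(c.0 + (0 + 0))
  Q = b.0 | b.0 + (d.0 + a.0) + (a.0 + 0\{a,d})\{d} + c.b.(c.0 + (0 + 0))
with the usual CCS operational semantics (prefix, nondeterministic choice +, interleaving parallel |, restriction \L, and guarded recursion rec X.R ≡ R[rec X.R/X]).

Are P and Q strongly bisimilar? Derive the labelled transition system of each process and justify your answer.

LTS(P): 8 reachable states
  m0 = b.0 | b.0 + (d.0 + a.0) + (a.0 + 0\{a,d} + 0)\{d} + c.b.(c.0 + (0 + 0)) ⊢ =a=> m1, =a=> m2, =b=> m3, =b=> m4, =c=> m5, =d=> m1
  m1 = 0 ⊢ ∅
  m2 = 0\{d} ⊢ ∅
  m3 = 0 | b.0 ⊢ =b=> m6
  m4 = b.0 | 0 ⊢ =b=> m6
  m5 = b.(c.0 + (0 + 0)) ⊢ =b=> m7
  m6 = 0 | 0 ⊢ ∅
  m7 = c.0 + (0 + 0) ⊢ =c=> m1
LTS(Q): 8 reachable states
  n0 = b.0 | b.0 + (d.0 + a.0) + (a.0 + 0\{a,d})\{d} + c.b.(c.0 + (0 + 0)) ⊢ =a=> n1, =a=> n2, =b=> n3, =b=> n4, =c=> n5, =d=> n1
  n1 = 0 ⊢ ∅
  n2 = 0\{d} ⊢ ∅
  n3 = 0 | b.0 ⊢ =b=> n6
  n4 = b.0 | 0 ⊢ =b=> n6
  n5 = b.(c.0 + (0 + 0)) ⊢ =b=> n7
  n6 = 0 | 0 ⊢ ∅
  n7 = c.0 + (0 + 0) ⊢ =c=> n1
Coarsest stable partition (strong bisimilarity classes):
  B0 = {m0, n0}
  B1 = {m3, m4, n3, n4}
  B2 = {m1, m2, m6, n1, n2, n6}
  B3 = {m5, n5}
  B4 = {m7, n7}
m0 ∈ B0, n0 ∈ B0 → same block

YES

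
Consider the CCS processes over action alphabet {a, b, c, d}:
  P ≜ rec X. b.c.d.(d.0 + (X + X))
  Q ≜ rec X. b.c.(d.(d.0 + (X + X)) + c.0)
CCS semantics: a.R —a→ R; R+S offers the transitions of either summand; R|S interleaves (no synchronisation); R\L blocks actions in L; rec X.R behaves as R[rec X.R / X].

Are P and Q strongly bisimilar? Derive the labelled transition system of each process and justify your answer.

Reachable graph of P (5 states):
  p0 = rec X. b.c.d.(d.0 + (X + X)) | ··b··> p1
  p1 = c.d.(d.0 + ((rec X. b.c.d.(d.0 + (X + X))) + (rec X. b.c.d.(d.0 + (X + X))))) | ··c··> p2
  p2 = d.(d.0 + ((rec X. b.c.d.(d.0 + (X + X))) + (rec X. b.c.d.(d.0 + (X + X))))) | ··d··> p3
  p3 = d.0 + ((rec X. b.c.d.(d.0 + (X + X))) + (rec X. b.c.d.(d.0 + (X + X)))) | ··b··> p1, ··d··> p4
  p4 = 0 | ·
Reachable graph of Q (5 states):
  q0 = rec X. b.c.(d.(d.0 + (X + X)) + c.0) | ··b··> q1
  q1 = c.(d.(d.0 + ((rec X. b.c.(d.(d.0 + (X + X)) + c.0)) + (rec X. b.c.(d.(d.0 + (X + X)) + c.0)))) + c.0) | ··c··> q2
  q2 = d.(d.0 + ((rec X. b.c.(d.(d.0 + (X + X)) + c.0)) + (rec X. b.c.(d.(d.0 + (X + X)) + c.0)))) + c.0 | ··c··> q3, ··d··> q4
  q3 = 0 | ·
  q4 = d.0 + ((rec X. b.c.(d.(d.0 + (X + X)) + c.0)) + (rec X. b.c.(d.(d.0 + (X + X)) + c.0))) | ··b··> q1, ··d··> q3
Partition-refinement fixed point:
  B0 = {p0}
  B1 = {p1}
  B2 = {p2}
  B3 = {p3}
  B4 = {p4, q3}
  B5 = {q0}
  B6 = {q1}
  B7 = {q2}
  B8 = {q4}
p0 ∈ B0, q0 ∈ B5 → different blocks

NO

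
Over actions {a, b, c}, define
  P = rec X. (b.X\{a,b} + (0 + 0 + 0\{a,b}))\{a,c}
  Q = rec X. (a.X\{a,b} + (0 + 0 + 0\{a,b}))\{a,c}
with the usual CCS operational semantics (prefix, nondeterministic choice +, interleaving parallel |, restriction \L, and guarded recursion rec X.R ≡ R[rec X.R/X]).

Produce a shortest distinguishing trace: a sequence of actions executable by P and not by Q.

LTS(P): 2 reachable states
  m0 = rec X. (b.X\{a,b} + (0 + 0 + 0\{a,b}))\{a,c} | ··b··> m1
  m1 = (rec X. (b.X\{a,b} + (0 + 0 + 0\{a,b}))\{a,c})\{a,b}\{a,c} | stopped
LTS(Q): 1 reachable states
  n0 = rec X. (a.X\{a,b} + (0 + 0 + 0\{a,b}))\{a,c} | stopped
Run σ = ⟨b⟩ on P: start {m0}
  [1] b ⇒ {m1}
  — P admits the full trace.
Run σ = ⟨b⟩ on Q: start {n0}
  [1] b ⇒ ∅ (Q stuck)

b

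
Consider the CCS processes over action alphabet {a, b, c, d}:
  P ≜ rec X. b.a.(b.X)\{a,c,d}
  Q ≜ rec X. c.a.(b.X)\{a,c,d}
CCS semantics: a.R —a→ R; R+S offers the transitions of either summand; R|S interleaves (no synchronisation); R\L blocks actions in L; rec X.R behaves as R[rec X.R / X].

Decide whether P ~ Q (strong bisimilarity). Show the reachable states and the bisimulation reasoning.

LTS(P): 5 reachable states
  u0 = rec X. b.a.(b.X)\{a,c,d} ⊢ =b=> u1
  u1 = a.(b.(rec X. b.a.(b.X)\{a,c,d}))\{a,c,d} ⊢ =a=> u2
  u2 = (b.(rec X. b.a.(b.X)\{a,c,d}))\{a,c,d} ⊢ =b=> u3
  u3 = (rec X. b.a.(b.X)\{a,c,d})\{a,c,d} ⊢ =b=> u4
  u4 = (a.(b.(rec X. b.a.(b.X)\{a,c,d}))\{a,c,d})\{a,c,d} ⊢ ∅
LTS(Q): 4 reachable states
  v0 = rec X. c.a.(b.X)\{a,c,d} ⊢ =c=> v1
  v1 = a.(b.(rec X. c.a.(b.X)\{a,c,d}))\{a,c,d} ⊢ =a=> v2
  v2 = (b.(rec X. c.a.(b.X)\{a,c,d}))\{a,c,d} ⊢ =b=> v3
  v3 = (rec X. c.a.(b.X)\{a,c,d})\{a,c,d} ⊢ ∅
Coarsest stable partition (strong bisimilarity classes):
  B0 = {u0}
  B1 = {u1}
  B2 = {u2}
  B3 = {u3, v2}
  B4 = {u4, v3}
  B5 = {v0}
  B6 = {v1}
u0 ∈ B0, v0 ∈ B5 → different blocks

NO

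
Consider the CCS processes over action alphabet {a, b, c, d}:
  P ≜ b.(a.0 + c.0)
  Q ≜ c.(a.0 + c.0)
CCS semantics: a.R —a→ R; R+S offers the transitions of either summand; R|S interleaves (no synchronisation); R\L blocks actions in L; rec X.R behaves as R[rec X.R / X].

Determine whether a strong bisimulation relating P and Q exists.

LTS(P): 3 reachable states
  p0 = b.(a.0 + c.0) :: --b--▸ p1
  p1 = a.0 + c.0 :: --a--▸ p2, --c--▸ p2
  p2 = 0 :: ∅
LTS(Q): 3 reachable states
  q0 = c.(a.0 + c.0) :: --c--▸ q1
  q1 = a.0 + c.0 :: --a--▸ q2, --c--▸ q2
  q2 = 0 :: ∅
Coarsest stable partition (strong bisimilarity classes):
  B0 = {p0}
  B1 = {p1, q1}
  B2 = {p2, q2}
  B3 = {q0}
p0 ∈ B0, q0 ∈ B3 → different blocks

NO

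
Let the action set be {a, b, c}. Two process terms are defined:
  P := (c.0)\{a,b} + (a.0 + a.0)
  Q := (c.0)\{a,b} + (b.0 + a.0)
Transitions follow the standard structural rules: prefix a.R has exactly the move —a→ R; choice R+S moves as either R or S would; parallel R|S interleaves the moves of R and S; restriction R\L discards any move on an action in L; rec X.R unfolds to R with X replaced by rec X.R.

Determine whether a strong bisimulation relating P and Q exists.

P's transition system — 3 states:
  s0 = (c.0)\{a,b} + (a.0 + a.0) | -a-> s1, -c-> s2
  s1 = 0 | (no moves)
  s2 = 0\{a,b} | (no moves)
Q's transition system — 3 states:
  t0 = (c.0)\{a,b} + (b.0 + a.0) | -a-> t1, -b-> t1, -c-> t2
  t1 = 0 | (no moves)
  t2 = 0\{a,b} | (no moves)
Bisimilarity quotient blocks:
  B0 = {s0}
  B1 = {s1, s2, t1, t2}
  B2 = {t0}
s0 ∈ B0, t0 ∈ B2 → different blocks

P ≁ Q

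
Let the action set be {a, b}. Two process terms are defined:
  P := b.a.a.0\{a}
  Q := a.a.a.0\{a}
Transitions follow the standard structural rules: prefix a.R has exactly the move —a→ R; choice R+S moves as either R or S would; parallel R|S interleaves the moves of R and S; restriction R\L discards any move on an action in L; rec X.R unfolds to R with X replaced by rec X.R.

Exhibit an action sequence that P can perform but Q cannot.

Reachable graph of P (4 states):
  u0 = b.a.a.0\{a} :: =b=> u1
  u1 = a.a.0\{a} :: =a=> u2
  u2 = a.0\{a} :: =a=> u3
  u3 = 0\{a} :: deadlocked
Reachable graph of Q (4 states):
  v0 = a.a.a.0\{a} :: =a=> v1
  v1 = a.a.0\{a} :: =a=> v2
  v2 = a.0\{a} :: =a=> v3
  v3 = 0\{a} :: deadlocked
Run σ = ⟨b⟩ on P: start {u0}
  step 1 (b): {u1}
  P completes σ.
Run σ = ⟨b⟩ on Q: start {v0}
  step 1 (b): ∅  — Q cannot continue

b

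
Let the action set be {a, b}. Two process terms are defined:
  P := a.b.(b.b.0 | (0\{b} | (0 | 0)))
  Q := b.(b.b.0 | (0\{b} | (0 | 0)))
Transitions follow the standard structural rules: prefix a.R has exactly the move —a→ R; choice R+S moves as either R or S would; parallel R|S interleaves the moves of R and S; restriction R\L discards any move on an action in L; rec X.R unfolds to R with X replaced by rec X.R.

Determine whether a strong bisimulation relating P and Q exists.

LTS(P): 5 reachable states
  s0 = a.b.(b.b.0 | (0\{b} | (0 | 0))) ⊢ --a--▸ s1
  s1 = b.(b.b.0 | (0\{b} | (0 | 0))) ⊢ --b--▸ s2
  s2 = b.b.0 | (0\{b} | (0 | 0)) ⊢ --b--▸ s3
  s3 = b.0 | (0\{b} | (0 | 0)) ⊢ --b--▸ s4
  s4 = 0 | (0\{b} | (0 | 0)) ⊢ ∅
LTS(Q): 4 reachable states
  t0 = b.(b.b.0 | (0\{b} | (0 | 0))) ⊢ --b--▸ t1
  t1 = b.b.0 | (0\{b} | (0 | 0)) ⊢ --b--▸ t2
  t2 = b.0 | (0\{b} | (0 | 0)) ⊢ --b--▸ t3
  t3 = 0 | (0\{b} | (0 | 0)) ⊢ ∅
Partition-refinement fixed point:
  B0 = {s0}
  B1 = {s1, t0}
  B2 = {s2, t1}
  B3 = {s3, t2}
  B4 = {s4, t3}
s0 ∈ B0, t0 ∈ B1 → different blocks

not bisimilar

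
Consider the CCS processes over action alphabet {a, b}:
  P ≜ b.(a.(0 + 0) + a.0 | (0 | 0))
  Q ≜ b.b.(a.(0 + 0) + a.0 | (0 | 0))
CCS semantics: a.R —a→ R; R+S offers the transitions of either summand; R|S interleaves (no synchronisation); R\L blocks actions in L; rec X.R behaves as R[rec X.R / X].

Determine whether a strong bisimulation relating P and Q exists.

NO

P's transition system — 4 states:
  s0 = b.(a.(0 + 0) + a.0 | (0 | 0)) → —b→ s1
  s1 = a.(0 + 0) + a.0 | (0 | 0) → —a→ s2, —a→ s3
  s2 = 0 + 0 → ∅
  s3 = 0 | (0 | 0) → ∅
Q's transition system — 5 states:
  t0 = b.b.(a.(0 + 0) + a.0 | (0 | 0)) → —b→ t1
  t1 = b.(a.(0 + 0) + a.0 | (0 | 0)) → —b→ t2
  t2 = a.(0 + 0) + a.0 | (0 | 0) → —a→ t3, —a→ t4
  t3 = 0 + 0 → ∅
  t4 = 0 | (0 | 0) → ∅
Bisimilarity quotient blocks:
  B0 = {s0, t1}
  B1 = {s1, t2}
  B2 = {s2, s3, t3, t4}
  B3 = {t0}
s0 ∈ B0, t0 ∈ B3 → different blocks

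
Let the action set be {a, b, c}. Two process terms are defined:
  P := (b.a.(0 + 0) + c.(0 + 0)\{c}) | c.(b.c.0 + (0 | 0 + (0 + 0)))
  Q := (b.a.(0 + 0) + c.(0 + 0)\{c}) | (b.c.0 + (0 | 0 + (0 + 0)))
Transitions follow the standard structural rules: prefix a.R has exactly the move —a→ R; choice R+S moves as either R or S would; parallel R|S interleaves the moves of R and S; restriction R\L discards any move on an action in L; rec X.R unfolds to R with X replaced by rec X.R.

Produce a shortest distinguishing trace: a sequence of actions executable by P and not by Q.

cc

Reachable graph of P (16 states):
  m0 = (b.a.(0 + 0) + c.(0 + 0)\{c}) | c.(b.c.0 + (0 | 0 + (0 + 0))) :: --b--▸ m1, --c--▸ m2, --c--▸ m3
  m1 = a.(0 + 0) | c.(b.c.0 + (0 | 0 + (0 + 0))) :: --a--▸ m4, --c--▸ m5
  m2 = (0 + 0)\{c} | c.(b.c.0 + (0 | 0 + (0 + 0))) :: --c--▸ m6
  m3 = (b.a.(0 + 0) + c.(0 + 0)\{c}) | (b.c.0 + (0 | 0 + (0 + 0))) :: --b--▸ m5, --b--▸ m7, --c--▸ m6
  m4 = (0 + 0) | c.(b.c.0 + (0 | 0 + (0 + 0))) :: --c--▸ m8
  m5 = a.(0 + 0) | (b.c.0 + (0 | 0 + (0 + 0))) :: --a--▸ m8, --b--▸ m9
  m6 = (0 + 0)\{c} | (b.c.0 + (0 | 0 + (0 + 0))) :: --b--▸ m10
  m7 = (b.a.(0 + 0) + c.(0 + 0)\{c}) | c.0 :: --b--▸ m9, --c--▸ m10, --c--▸ m11
  m8 = (0 + 0) | (b.c.0 + (0 | 0 + (0 + 0))) :: --b--▸ m12
  m9 = a.(0 + 0) | c.0 :: --a--▸ m12, --c--▸ m13
  m10 = (0 + 0)\{c} | c.0 :: --c--▸ m14
  m11 = (b.a.(0 + 0) + c.(0 + 0)\{c}) | 0 :: --b--▸ m13, --c--▸ m14
  m12 = (0 + 0) | c.0 :: --c--▸ m15
  m13 = a.(0 + 0) | 0 :: --a--▸ m15
  m14 = (0 + 0)\{c} | 0 :: ∅
  m15 = (0 + 0) | 0 :: ∅
Reachable graph of Q (12 states):
  n0 = (b.a.(0 + 0) + c.(0 + 0)\{c}) | (b.c.0 + (0 | 0 + (0 + 0))) :: --b--▸ n1, --b--▸ n2, --c--▸ n3
  n1 = (b.a.(0 + 0) + c.(0 + 0)\{c}) | c.0 :: --b--▸ n4, --c--▸ n5, --c--▸ n6
  n2 = a.(0 + 0) | (b.c.0 + (0 | 0 + (0 + 0))) :: --a--▸ n7, --b--▸ n4
  n3 = (0 + 0)\{c} | (b.c.0 + (0 | 0 + (0 + 0))) :: --b--▸ n5
  n4 = a.(0 + 0) | c.0 :: --a--▸ n8, --c--▸ n9
  n5 = (0 + 0)\{c} | c.0 :: --c--▸ n10
  n6 = (b.a.(0 + 0) + c.(0 + 0)\{c}) | 0 :: --b--▸ n9, --c--▸ n10
  n7 = (0 + 0) | (b.c.0 + (0 | 0 + (0 + 0))) :: --b--▸ n8
  n8 = (0 + 0) | c.0 :: --c--▸ n11
  n9 = a.(0 + 0) | 0 :: --a--▸ n11
  n10 = (0 + 0)\{c} | 0 :: ∅
  n11 = (0 + 0) | 0 :: ∅
Trace ⟨cc⟩ through P, begin at {m0}:
  [1] c ⇒ {m2, m3}
  [2] c ⇒ {m6}
  P completes σ.
Trace ⟨cc⟩ through Q, begin at {n0}:
  [1] c ⇒ {n3}
  [2] c ⇒ no successor for Q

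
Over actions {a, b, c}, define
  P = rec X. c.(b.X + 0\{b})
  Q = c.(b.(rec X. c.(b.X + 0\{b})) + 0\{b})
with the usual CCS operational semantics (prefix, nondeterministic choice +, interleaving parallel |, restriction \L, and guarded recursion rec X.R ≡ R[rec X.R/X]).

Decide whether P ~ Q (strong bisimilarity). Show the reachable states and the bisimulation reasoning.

P ~ Q

Reachable graph of P (2 states):
  m0 = rec X. c.(b.X + 0\{b}) ⊢ ··c··> m1
  m1 = b.(rec X. c.(b.X + 0\{b})) + 0\{b} ⊢ ··b··> m0
Reachable graph of Q (3 states):
  n0 = c.(b.(rec X. c.(b.X + 0\{b})) + 0\{b}) ⊢ ··c··> n1
  n1 = b.(rec X. c.(b.X + 0\{b})) + 0\{b} ⊢ ··b··> n2
  n2 = rec X. c.(b.X + 0\{b}) ⊢ ··c··> n1
Partition-refinement fixed point:
  B0 = {m0, n0, n2}
  B1 = {m1, n1}
m0 ∈ B0, n0 ∈ B0 → same block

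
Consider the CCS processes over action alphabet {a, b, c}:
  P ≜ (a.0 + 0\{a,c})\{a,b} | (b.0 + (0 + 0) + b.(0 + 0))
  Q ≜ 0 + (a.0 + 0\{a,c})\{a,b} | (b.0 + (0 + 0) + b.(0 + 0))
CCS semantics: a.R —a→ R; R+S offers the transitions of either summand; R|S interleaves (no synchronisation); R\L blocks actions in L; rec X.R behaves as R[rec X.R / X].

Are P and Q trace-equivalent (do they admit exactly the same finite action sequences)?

Reachable graph of P (3 states):
  m0 = (a.0 + 0\{a,c})\{a,b} | (b.0 + (0 + 0) + b.(0 + 0)) | ··b··> m1, ··b··> m2
  m1 = (a.0 + 0\{a,c})\{a,b} | (0 + 0) | deadlocked
  m2 = (a.0 + 0\{a,c})\{a,b} | 0 | deadlocked
Reachable graph of Q (3 states):
  n0 = 0 + (a.0 + 0\{a,c})\{a,b} | (b.0 + (0 + 0) + b.(0 + 0)) | ··b··> n1, ··b··> n2
  n1 = (a.0 + 0\{a,c})\{a,b} | (0 + 0) | deadlocked
  n2 = (a.0 + 0\{a,c})\{a,b} | 0 | deadlocked
Partition-refinement fixed point:
  B0 = {m0, n0}
  B1 = {m1, m2, n1, n2}
m0 ∈ B0, n0 ∈ B0 → same block
Bisimilar ⇒ trace-equivalent.

YES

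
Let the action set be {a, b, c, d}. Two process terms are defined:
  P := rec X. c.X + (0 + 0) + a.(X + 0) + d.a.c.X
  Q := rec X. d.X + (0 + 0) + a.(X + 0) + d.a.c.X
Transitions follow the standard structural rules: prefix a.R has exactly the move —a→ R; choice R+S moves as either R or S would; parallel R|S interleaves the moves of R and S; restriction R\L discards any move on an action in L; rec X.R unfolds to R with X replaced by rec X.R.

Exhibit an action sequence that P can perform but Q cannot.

P's transition system — 4 states:
  m0 = rec X. c.X + (0 + 0) + a.(X + 0) + d.a.c.X :: —a→ m1, —c→ m0, —d→ m2
  m1 = (rec X. c.X + (0 + 0) + a.(X + 0) + d.a.c.X) + 0 :: —a→ m1, —c→ m0, —d→ m2
  m2 = a.c.(rec X. c.X + (0 + 0) + a.(X + 0) + d.a.c.X) :: —a→ m3
  m3 = c.(rec X. c.X + (0 + 0) + a.(X + 0) + d.a.c.X) :: —c→ m0
Q's transition system — 4 states:
  n0 = rec X. d.X + (0 + 0) + a.(X + 0) + d.a.c.X :: —a→ n1, —d→ n0, —d→ n2
  n1 = (rec X. d.X + (0 + 0) + a.(X + 0) + d.a.c.X) + 0 :: —a→ n1, —d→ n0, —d→ n2
  n2 = a.c.(rec X. d.X + (0 + 0) + a.(X + 0) + d.a.c.X) :: —a→ n3
  n3 = c.(rec X. d.X + (0 + 0) + a.(X + 0) + d.a.c.X) :: —c→ n0
Run σ = ⟨c⟩ on P: start {m0}
  after c @ step 1: {m0}
  ✓ P
Run σ = ⟨c⟩ on Q: start {n0}
  after c @ step 1: no successor for Q

c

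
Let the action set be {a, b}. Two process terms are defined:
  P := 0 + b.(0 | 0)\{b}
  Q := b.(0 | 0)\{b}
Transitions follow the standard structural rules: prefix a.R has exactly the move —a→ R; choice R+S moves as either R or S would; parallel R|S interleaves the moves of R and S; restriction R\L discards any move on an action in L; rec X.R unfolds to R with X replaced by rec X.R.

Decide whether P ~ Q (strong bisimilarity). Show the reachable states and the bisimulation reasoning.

YES

LTS(P): 2 reachable states
  s0 = 0 + b.(0 | 0)\{b} ⊢ =b=> s1
  s1 = (0 | 0)\{b} ⊢ ∅
LTS(Q): 2 reachable states
  t0 = b.(0 | 0)\{b} ⊢ =b=> t1
  t1 = (0 | 0)\{b} ⊢ ∅
Partition-refinement fixed point:
  B0 = {s0, t0}
  B1 = {s1, t1}
s0 ∈ B0, t0 ∈ B0 → same block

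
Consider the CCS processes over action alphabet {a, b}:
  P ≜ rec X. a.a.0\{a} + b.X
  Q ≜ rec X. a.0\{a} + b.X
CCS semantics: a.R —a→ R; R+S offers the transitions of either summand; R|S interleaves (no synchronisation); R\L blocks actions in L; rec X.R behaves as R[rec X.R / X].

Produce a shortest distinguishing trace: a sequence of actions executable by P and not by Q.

aa

LTS(P): 3 reachable states
  m0 = rec X. a.a.0\{a} + b.X :: --a--▸ m1, --b--▸ m0
  m1 = a.0\{a} :: --a--▸ m2
  m2 = 0\{a} :: stopped
LTS(Q): 2 reachable states
  n0 = rec X. a.0\{a} + b.X :: --a--▸ n1, --b--▸ n0
  n1 = 0\{a} :: stopped
Trace ⟨aa⟩ through P, begin at {m0}:
  after a @ step 1: {m1}
  after a @ step 2: {m2}
  — P admits the full trace.
Trace ⟨aa⟩ through Q, begin at {n0}:
  after a @ step 1: {n1}
  after a @ step 2: ∅  — Q cannot continue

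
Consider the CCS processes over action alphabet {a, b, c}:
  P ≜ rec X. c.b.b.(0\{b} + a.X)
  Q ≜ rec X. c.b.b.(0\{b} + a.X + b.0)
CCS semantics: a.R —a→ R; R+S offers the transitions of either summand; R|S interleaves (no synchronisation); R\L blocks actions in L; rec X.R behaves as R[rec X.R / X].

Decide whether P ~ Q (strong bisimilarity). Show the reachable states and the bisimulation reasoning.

LTS(P): 4 reachable states
  p0 = rec X. c.b.b.(0\{b} + a.X) ⊢ =c=> p1
  p1 = b.b.(0\{b} + a.(rec X. c.b.b.(0\{b} + a.X))) ⊢ =b=> p2
  p2 = b.(0\{b} + a.(rec X. c.b.b.(0\{b} + a.X))) ⊢ =b=> p3
  p3 = 0\{b} + a.(rec X. c.b.b.(0\{b} + a.X)) ⊢ =a=> p0
LTS(Q): 5 reachable states
  q0 = rec X. c.b.b.(0\{b} + a.X + b.0) ⊢ =c=> q1
  q1 = b.b.(0\{b} + a.(rec X. c.b.b.(0\{b} + a.X + b.0)) + b.0) ⊢ =b=> q2
  q2 = b.(0\{b} + a.(rec X. c.b.b.(0\{b} + a.X + b.0)) + b.0) ⊢ =b=> q3
  q3 = 0\{b} + a.(rec X. c.b.b.(0\{b} + a.X + b.0)) + b.0 ⊢ =a=> q0, =b=> q4
  q4 = 0 ⊢ stopped
Bisimilarity quotient blocks:
  B0 = {p0}
  B1 = {p1}
  B2 = {p2}
  B3 = {p3}
  B4 = {q0}
  B5 = {q1}
  B6 = {q2}
  B7 = {q3}
  B8 = {q4}
p0 ∈ B0, q0 ∈ B4 → different blocks

not bisimilar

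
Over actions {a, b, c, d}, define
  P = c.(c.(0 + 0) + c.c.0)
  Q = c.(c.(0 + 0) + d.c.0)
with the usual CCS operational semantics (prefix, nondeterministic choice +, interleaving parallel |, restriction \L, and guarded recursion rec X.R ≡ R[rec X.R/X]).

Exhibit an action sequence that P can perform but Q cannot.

P's transition system — 5 states:
  p0 = c.(c.(0 + 0) + c.c.0) has moves —c→ p1
  p1 = c.(0 + 0) + c.c.0 has moves —c→ p2, —c→ p3
  p2 = 0 + 0 has moves stopped
  p3 = c.0 has moves —c→ p4
  p4 = 0 has moves stopped
Q's transition system — 5 states:
  q0 = c.(c.(0 + 0) + d.c.0) has moves —c→ q1
  q1 = c.(0 + 0) + d.c.0 has moves —c→ q2, —d→ q3
  q2 = 0 + 0 has moves stopped
  q3 = c.0 has moves —c→ q4
  q4 = 0 has moves stopped
Trace ⟨ccc⟩ through P, begin at {p0}:
  step 1 (c): {p1}
  step 2 (c): {p2, p3}
  step 3 (c): {p4}
  P completes σ.
Trace ⟨ccc⟩ through Q, begin at {q0}:
  step 1 (c): {q1}
  step 2 (c): {q2}
  step 3 (c): ∅  — Q cannot continue

ccc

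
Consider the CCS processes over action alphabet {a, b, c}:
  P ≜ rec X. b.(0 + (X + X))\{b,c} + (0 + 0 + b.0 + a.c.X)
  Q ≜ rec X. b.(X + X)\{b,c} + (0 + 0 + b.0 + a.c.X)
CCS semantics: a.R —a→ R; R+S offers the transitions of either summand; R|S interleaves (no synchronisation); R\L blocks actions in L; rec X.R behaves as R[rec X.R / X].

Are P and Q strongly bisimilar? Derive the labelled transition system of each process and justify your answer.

P ~ Q

LTS(P): 5 reachable states
  u0 = rec X. b.(0 + (X + X))\{b,c} + (0 + 0 + b.0 + a.c.X) has moves —a→ u1, —b→ u2, —b→ u3
  u1 = c.(rec X. b.(0 + (X + X))\{b,c} + (0 + 0 + b.0 + a.c.X)) has moves —c→ u0
  u2 = (0 + ((rec X. b.(0 + (X + X))\{b,c} + (0 + 0 + b.0 + a.c.X)) + (rec X. b.(0 + (X + X))\{b,c} + (0 + 0 + b.0 + a.c.X))))\{b,c} has moves —a→ u4
  u3 = 0 has moves stopped
  u4 = (c.(rec X. b.(0 + (X + X))\{b,c} + (0 + 0 + b.0 + a.c.X)))\{b,c} has moves stopped
LTS(Q): 5 reachable states
  v0 = rec X. b.(X + X)\{b,c} + (0 + 0 + b.0 + a.c.X) has moves —a→ v1, —b→ v2, —b→ v3
  v1 = c.(rec X. b.(X + X)\{b,c} + (0 + 0 + b.0 + a.c.X)) has moves —c→ v0
  v2 = ((rec X. b.(X + X)\{b,c} + (0 + 0 + b.0 + a.c.X)) + (rec X. b.(X + X)\{b,c} + (0 + 0 + b.0 + a.c.X)))\{b,c} has moves —a→ v4
  v3 = 0 has moves stopped
  v4 = (c.(rec X. b.(X + X)\{b,c} + (0 + 0 + b.0 + a.c.X)))\{b,c} has moves stopped
Coarsest stable partition (strong bisimilarity classes):
  B0 = {u0, v0}
  B1 = {u3, u4, v3, v4}
  B2 = {u1, v1}
  B3 = {u2, v2}
u0 ∈ B0, v0 ∈ B0 → same block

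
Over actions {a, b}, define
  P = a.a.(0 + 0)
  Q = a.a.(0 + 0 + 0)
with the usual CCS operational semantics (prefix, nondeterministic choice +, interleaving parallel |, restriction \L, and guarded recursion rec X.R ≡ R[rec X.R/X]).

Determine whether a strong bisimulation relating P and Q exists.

P ~ Q

P's transition system — 3 states:
  p0 = a.a.(0 + 0) ⊢ —a→ p1
  p1 = a.(0 + 0) ⊢ —a→ p2
  p2 = 0 + 0 ⊢ ∅
Q's transition system — 3 states:
  q0 = a.a.(0 + 0 + 0) ⊢ —a→ q1
  q1 = a.(0 + 0 + 0) ⊢ —a→ q2
  q2 = 0 + 0 + 0 ⊢ ∅
Bisimilarity quotient blocks:
  B0 = {p0, q0}
  B1 = {p1, q1}
  B2 = {p2, q2}
p0 ∈ B0, q0 ∈ B0 → same block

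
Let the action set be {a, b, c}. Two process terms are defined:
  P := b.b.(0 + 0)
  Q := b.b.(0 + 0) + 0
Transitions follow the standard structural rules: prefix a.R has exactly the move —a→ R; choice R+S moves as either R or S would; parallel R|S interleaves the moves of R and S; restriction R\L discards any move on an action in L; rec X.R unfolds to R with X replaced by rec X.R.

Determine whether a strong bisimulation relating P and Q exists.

bisimilar

P's transition system — 3 states:
  u0 = b.b.(0 + 0) ⊢ =b=> u1
  u1 = b.(0 + 0) ⊢ =b=> u2
  u2 = 0 + 0 ⊢ ·
Q's transition system — 3 states:
  v0 = b.b.(0 + 0) + 0 ⊢ =b=> v1
  v1 = b.(0 + 0) ⊢ =b=> v2
  v2 = 0 + 0 ⊢ ·
Bisimilarity quotient blocks:
  B0 = {u0, v0}
  B1 = {u1, v1}
  B2 = {u2, v2}
u0 ∈ B0, v0 ∈ B0 → same block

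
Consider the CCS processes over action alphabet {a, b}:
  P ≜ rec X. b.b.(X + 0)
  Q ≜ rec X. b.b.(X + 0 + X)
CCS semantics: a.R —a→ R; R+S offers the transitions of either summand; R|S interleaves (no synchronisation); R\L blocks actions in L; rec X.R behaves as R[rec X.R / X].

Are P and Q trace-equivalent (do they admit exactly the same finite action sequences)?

traces(P) = traces(Q)

LTS(P): 3 reachable states
  p0 = rec X. b.b.(X + 0) :: -b-> p1
  p1 = b.((rec X. b.b.(X + 0)) + 0) :: -b-> p2
  p2 = (rec X. b.b.(X + 0)) + 0 :: -b-> p1
LTS(Q): 3 reachable states
  q0 = rec X. b.b.(X + 0 + X) :: -b-> q1
  q1 = b.((rec X. b.b.(X + 0 + X)) + 0 + (rec X. b.b.(X + 0 + X))) :: -b-> q2
  q2 = (rec X. b.b.(X + 0 + X)) + 0 + (rec X. b.b.(X + 0 + X)) :: -b-> q1
Coarsest stable partition (strong bisimilarity classes):
  B0 = {p0, p1, p2, q0, q1, q2}
p0 ∈ B0, q0 ∈ B0 → same block
Bisimilar ⇒ trace-equivalent.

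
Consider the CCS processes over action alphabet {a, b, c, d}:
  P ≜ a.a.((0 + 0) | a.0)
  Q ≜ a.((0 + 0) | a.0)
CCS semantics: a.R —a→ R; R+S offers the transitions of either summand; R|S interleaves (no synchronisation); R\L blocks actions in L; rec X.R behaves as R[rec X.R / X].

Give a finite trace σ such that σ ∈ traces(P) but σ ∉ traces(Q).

P's transition system — 4 states:
  p0 = a.a.((0 + 0) | a.0) has moves —a→ p1
  p1 = a.((0 + 0) | a.0) has moves —a→ p2
  p2 = (0 + 0) | a.0 has moves —a→ p3
  p3 = (0 + 0) | 0 has moves deadlocked
Q's transition system — 3 states:
  q0 = a.((0 + 0) | a.0) has moves —a→ q1
  q1 = (0 + 0) | a.0 has moves —a→ q2
  q2 = (0 + 0) | 0 has moves deadlocked
Executing aaa from P (initial set {p0}):
  after a @ step 1: {p1}
  after a @ step 2: {p2}
  after a @ step 3: {p3}
  ✓ P
Executing aaa from Q (initial set {q0}):
  after a @ step 1: {q1}
  after a @ step 2: {q2}
  after a @ step 3: ∅ (Q stuck)

aaa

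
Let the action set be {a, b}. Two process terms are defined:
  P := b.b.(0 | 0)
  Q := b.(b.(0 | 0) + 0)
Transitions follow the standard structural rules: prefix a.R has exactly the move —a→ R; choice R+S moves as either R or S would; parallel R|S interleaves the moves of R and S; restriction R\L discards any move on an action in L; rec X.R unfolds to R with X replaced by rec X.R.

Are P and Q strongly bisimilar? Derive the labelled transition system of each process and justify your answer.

YES

Reachable graph of P (3 states):
  m0 = b.b.(0 | 0) has moves --b--▸ m1
  m1 = b.(0 | 0) has moves --b--▸ m2
  m2 = 0 | 0 has moves ·
Reachable graph of Q (3 states):
  n0 = b.(b.(0 | 0) + 0) has moves --b--▸ n1
  n1 = b.(0 | 0) + 0 has moves --b--▸ n2
  n2 = 0 | 0 has moves ·
Coarsest stable partition (strong bisimilarity classes):
  B0 = {m0, n0}
  B1 = {m1, n1}
  B2 = {m2, n2}
m0 ∈ B0, n0 ∈ B0 → same block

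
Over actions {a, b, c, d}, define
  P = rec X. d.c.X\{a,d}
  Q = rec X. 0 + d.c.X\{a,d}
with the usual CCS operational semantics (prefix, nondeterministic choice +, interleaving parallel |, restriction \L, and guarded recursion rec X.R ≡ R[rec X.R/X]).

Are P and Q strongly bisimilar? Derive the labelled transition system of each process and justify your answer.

bisimilar

Reachable graph of P (3 states):
  s0 = rec X. d.c.X\{a,d} ⊢ ··d··> s1
  s1 = c.(rec X. d.c.X\{a,d})\{a,d} ⊢ ··c··> s2
  s2 = (rec X. d.c.X\{a,d})\{a,d} ⊢ deadlocked
Reachable graph of Q (3 states):
  t0 = rec X. 0 + d.c.X\{a,d} ⊢ ··d··> t1
  t1 = c.(rec X. 0 + d.c.X\{a,d})\{a,d} ⊢ ··c··> t2
  t2 = (rec X. 0 + d.c.X\{a,d})\{a,d} ⊢ deadlocked
Bisimilarity quotient blocks:
  B0 = {s0, t0}
  B1 = {s1, t1}
  B2 = {s2, t2}
s0 ∈ B0, t0 ∈ B0 → same block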